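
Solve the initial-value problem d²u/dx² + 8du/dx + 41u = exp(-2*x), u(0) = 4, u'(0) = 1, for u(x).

u = exp(-2*x)/29 + 115*cos(5*x)*exp(-4*x)/29 + 491*exp(-4*x)*sin(5*x)/145

Characteristic equation r² + 8r + 41 = 0 has discriminant (8)² - 4·(41) = -100 < 0, so r = -4 ± 5i.
Hence u_h = C1*cos(5*x)*exp(-4*x) + C2*exp(-4*x)*sin(5*x).
Try u_p = A*exp(-2*x). Substituting into the equation and dividing by exp(-2*x) gives A = 1/29, so u_p = exp(-2*x)/29.
General solution: u = exp(-2*x)/29 + C1*cos(5*x)*exp(-4*x) + C2*exp(-4*x)*sin(5*x).
Apply the initial conditions: u(0) = 1/29 + C1 = 4 and u'(0) = -2/29 - 4*C1 + 5*C2 = 1. Solving gives C1 = 115/29, C2 = 491/145.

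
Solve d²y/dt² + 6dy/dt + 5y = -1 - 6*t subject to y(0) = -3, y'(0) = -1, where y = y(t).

Characteristic equation r² + 6r + 5 = 0 factors as (r + 5)(r + 1) = 0, so r = -5, -1.
Hence y_h = C1*exp(-5*t) + C2*exp(-t).
For the particular solution try y_p = A0 + A1*t. Substituting and matching coefficients of each power of t gives A0 = 31/25, A1 = -6/5, so y_p = 31/25 - 6*t/5.
General solution: y = 31/25 - 6*t/5 + C1*exp(-5*t) + C2*exp(-t).
Apply the initial conditions: y(0) = 31/25 + C1 + C2 = -3 and y'(0) = -6/5 - C2 - 5*C1 = -1. Solving gives C1 = 101/100, C2 = -21/4.

y = 31/25 - 21*exp(-t)/4 - 6*t/5 + 101*exp(-5*t)/100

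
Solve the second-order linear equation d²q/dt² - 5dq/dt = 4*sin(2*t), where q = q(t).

q = C2 - 4*sin(2*t)/29 + 10*cos(2*t)/29 + C1*exp(5*t)

Characteristic equation r² - 5r = 0 factors as (r - 5)r = 0, so r = 5, 0.
Hence q_h = C1*exp(5*t) + C2.
Try q_p = A*cos(2*t) + B*sin(2*t). Substituting and equating the coefficients of cos(2t) and sin(2t) gives A = 10/29, B = -4/29, so q_p = -4*sin(2*t)/29 + 10*cos(2*t)/29.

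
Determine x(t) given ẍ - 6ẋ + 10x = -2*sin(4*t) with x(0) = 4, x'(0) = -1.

Characteristic equation r² - 6r + 10 = 0 has discriminant (-6)² - 4·(10) = -4 < 0, so r = 3 ± i.
Hence x_h = C1*cos(t)*exp(3*t) + C2*exp(3*t)*sin(t).
Try x_p = A*cos(4*t) + B*sin(4*t). Substituting and equating the coefficients of cos(4t) and sin(4t) gives A = -4/51, B = 1/51, so x_p = -4*cos(4*t)/51 + sin(4*t)/51.
General solution: x = -4*cos(4*t)/51 + sin(4*t)/51 + C1*cos(t)*exp(3*t) + C2*exp(3*t)*sin(t).
Apply the initial conditions: x(0) = -4/51 + C1 = 4 and x'(0) = 4/51 + C2 + 3*C1 = -1. Solving gives C1 = 208/51, C2 = -679/51.

x = -4*cos(4*t)/51 + sin(4*t)/51 - 679*exp(3*t)*sin(t)/51 + 208*cos(t)*exp(3*t)/51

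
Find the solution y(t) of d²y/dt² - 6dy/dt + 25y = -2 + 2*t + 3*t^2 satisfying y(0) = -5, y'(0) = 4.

y = -884/15625 + 3*t**2/25 + 86*t/625 - 77241*cos(4*t)*exp(3*t)/15625 + 292073*exp(3*t)*sin(4*t)/62500

Characteristic equation r² - 6r + 25 = 0 has discriminant (-6)² - 4·(25) = -64 < 0, so r = 3 ± 4i.
Hence y_h = C1*cos(4*t)*exp(3*t) + C2*exp(3*t)*sin(4*t).
For the particular solution try y_p = A0 + A1*t + A2*t^2. Substituting and matching coefficients of each power of t gives A0 = -884/15625, A1 = 86/625, A2 = 3/25, so y_p = -884/15625 + 3*t^2/25 + 86*t/625.
General solution: y = -884/15625 + 3*t^2/25 + 86*t/625 + C1*cos(4*t)*exp(3*t) + C2*exp(3*t)*sin(4*t).
Apply the initial conditions: y(0) = -884/15625 + C1 = -5 and y'(0) = 86/625 + 3*C1 + 4*C2 = 4. Solving gives C1 = -77241/15625, C2 = 292073/62500.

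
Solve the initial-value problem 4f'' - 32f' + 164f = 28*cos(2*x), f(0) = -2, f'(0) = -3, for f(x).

f = -112*sin(2*x)/1625 + 259*cos(2*x)/1625 - 3509*cos(5*x)*exp(4*x)/1625 + 1877*exp(4*x)*sin(5*x)/1625

Divide through by 4: f'' - 8f' + 41f = 7*cos(2*x).
Characteristic equation r² - 8r + 41 = 0 has discriminant (-8)² - 4·(41) = -100 < 0, so r = 4 ± 5i.
Hence f_h = C1*cos(5*x)*exp(4*x) + C2*exp(4*x)*sin(5*x).
Try f_p = A*cos(2*x) + B*sin(2*x). Substituting and equating the coefficients of cos(2x) and sin(2x) gives A = 259/1625, B = -112/1625, so f_p = -112*sin(2*x)/1625 + 259*cos(2*x)/1625.
General solution: f = -112*sin(2*x)/1625 + 259*cos(2*x)/1625 + C1*cos(5*x)*exp(4*x) + C2*exp(4*x)*sin(5*x).
Apply the initial conditions: f(0) = 259/1625 + C1 = -2 and f'(0) = -224/1625 + 4*C1 + 5*C2 = -3. Solving gives C1 = -3509/1625, C2 = 1877/1625.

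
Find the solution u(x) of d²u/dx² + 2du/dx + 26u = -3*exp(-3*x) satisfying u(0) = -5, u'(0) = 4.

u = -3*exp(-3*x)/29 - 142*cos(5*x)*exp(-x)/29 - 7*exp(-x)*sin(5*x)/29

Characteristic equation r² + 2r + 26 = 0 has discriminant (2)² - 4·(26) = -100 < 0, so r = -1 ± 5i.
Hence u_h = C1*cos(5*x)*exp(-x) + C2*exp(-x)*sin(5*x).
Try u_p = A*exp(-3*x). Substituting into the equation and dividing by exp(-3*x) gives A = -3/29, so u_p = -3*exp(-3*x)/29.
General solution: u = -3*exp(-3*x)/29 + C1*cos(5*x)*exp(-x) + C2*exp(-x)*sin(5*x).
Apply the initial conditions: u(0) = -3/29 + C1 = -5 and u'(0) = 9/29 - C1 + 5*C2 = 4. Solving gives C1 = -142/29, C2 = -7/29.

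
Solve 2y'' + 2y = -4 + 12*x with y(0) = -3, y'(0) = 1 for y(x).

Divide through by 2: y'' + y = -2 + 6*x.
Characteristic equation r² + 1 = 0 has discriminant (0)² - 4·(1) = -4 < 0, so r = ± i.
Hence y_h = C1*cos(x) + C2*sin(x).
For the particular solution try y_p = A0 + A1*x. Substituting and matching coefficients of each power of x gives A0 = -2, A1 = 6, so y_p = -2 + 6*x.
General solution: y = -2 + 6*x + C1*cos(x) + C2*sin(x).
Apply the initial conditions: y(0) = -2 + C1 = -3 and y'(0) = 6 + C2 = 1. Solving gives C1 = -1, C2 = -5.

y = -2 - cos(x) - 5*sin(x) + 6*x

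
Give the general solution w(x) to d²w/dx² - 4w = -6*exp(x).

w = 2*exp(x) + C1*exp(2*x) + C2*exp(-2*x)

Characteristic equation r² - 4 = 0 factors as (r - 2)(r + 2) = 0, so r = 2, -2.
Hence w_h = C1*exp(2*x) + C2*exp(-2*x).
Try w_p = A*exp(x). Substituting into the equation and dividing by exp(x) gives A = 2, so w_p = 2*exp(x).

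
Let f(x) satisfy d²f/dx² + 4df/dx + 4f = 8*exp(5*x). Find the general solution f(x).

Characteristic equation r² + 4r + 4 = 0 has discriminant (4)² - 4·(4) = 0, so r = -2 is a repeated root.
Hence f_h = (C1 + C2*x)*exp(-2*x).
Try f_p = A*exp(5*x). Substituting into the equation and dividing by exp(5*x) gives A = 8/49, so f_p = 8*exp(5*x)/49.

f = 8*exp(5*x)/49 + C1*exp(-2*x) + C2*x*exp(-2*x)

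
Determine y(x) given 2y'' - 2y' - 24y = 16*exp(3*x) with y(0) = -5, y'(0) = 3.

Divide through by 2: y'' - y' - 12y = 8*exp(3*x).
Characteristic equation r² - r - 12 = 0 factors as (r - 4)(r + 3) = 0, so r = 4, -3.
Hence y_h = C1*exp(4*x) + C2*exp(-3*x).
Try y_p = A*exp(3*x). Substituting into the equation and dividing by exp(3*x) gives A = -4/3, so y_p = -4*exp(3*x)/3.
General solution: y = -4*exp(3*x)/3 + C1*exp(4*x) + C2*exp(-3*x).
Apply the initial conditions: y(0) = -4/3 + C1 + C2 = -5 and y'(0) = -4 - 3*C2 + 4*C1 = 3. Solving gives C1 = -4/7, C2 = -65/21.

y = -65*exp(-3*x)/21 - 4*exp(3*x)/3 - 4*exp(4*x)/7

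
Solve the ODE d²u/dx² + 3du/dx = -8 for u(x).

Characteristic equation r² + 3r = 0 factors as (r + 3)r = 0, so r = -3, 0.
Hence u_h = C1*exp(-3*x) + C2.
Since 1 solves the homogeneous equation (r = 0 is a root of multiplicity 1), multiply the trial by x. Try u_p = A*x. Substituting into the equation and dividing by 1 gives A = -8/3, so u_p = -8*x/3.

u = C2 - 8*x/3 + C1*exp(-3*x)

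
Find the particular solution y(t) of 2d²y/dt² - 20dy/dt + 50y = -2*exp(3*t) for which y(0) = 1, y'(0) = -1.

y = -exp(3*t)/4 + 5*exp(5*t)/4 - 13*t*exp(5*t)/2

Divide through by 2: y'' - 10y' + 25y = -exp(3*t).
Characteristic equation r² - 10r + 25 = 0 has discriminant (-10)² - 4·(25) = 0, so r = 5 is a repeated root.
Hence y_h = (C1 + C2*t)*exp(5*t).
Try y_p = A*exp(3*t). Substituting into the equation and dividing by exp(3*t) gives A = -1/4, so y_p = -exp(3*t)/4.
General solution: y = -exp(3*t)/4 + C1*exp(5*t) + C2*t*exp(5*t).
Apply the initial conditions: y(0) = -1/4 + C1 = 1 and y'(0) = -3/4 + C2 + 5*C1 = -1. Solving gives C1 = 5/4, C2 = -13/2.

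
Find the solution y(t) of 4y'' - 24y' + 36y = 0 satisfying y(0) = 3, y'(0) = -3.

Divide through by 4: y'' - 6y' + 9y = 0.
Characteristic equation r² - 6r + 9 = 0 has discriminant (-6)² - 4·(9) = 0, so r = 3 is a repeated root.
Hence y_h = (C1 + C2*t)*exp(3*t).
Apply the initial conditions: y(0) = C1 = 3 and y'(0) = C2 + 3*C1 = -3. Solving gives C1 = 3, C2 = -12.

y = 3*exp(3*t) - 12*t*exp(3*t)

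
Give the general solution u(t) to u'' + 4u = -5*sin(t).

u = -5*sin(t)/3 + C1*cos(2*t) + C2*sin(2*t)

Characteristic equation r² + 4 = 0 has discriminant (0)² - 4·(4) = -16 < 0, so r = ± 2i.
Hence u_h = C1*cos(2*t) + C2*sin(2*t).
Try u_p = A*cos(t) + B*sin(t). Substituting and equating the coefficients of cos(t) and sin(t) gives A = 0, B = -5/3, so u_p = -5*sin(t)/3.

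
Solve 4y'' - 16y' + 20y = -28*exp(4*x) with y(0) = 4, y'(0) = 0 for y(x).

Divide through by 4: y'' - 4y' + 5y = -7*exp(4*x).
Characteristic equation r² - 4r + 5 = 0 has discriminant (-4)² - 4·(5) = -4 < 0, so r = 2 ± i.
Hence y_h = C1*cos(x)*exp(2*x) + C2*exp(2*x)*sin(x).
Try y_p = A*exp(4*x). Substituting into the equation and dividing by exp(4*x) gives A = -7/5, so y_p = -7*exp(4*x)/5.
General solution: y = -7*exp(4*x)/5 + C1*cos(x)*exp(2*x) + C2*exp(2*x)*sin(x).
Apply the initial conditions: y(0) = -7/5 + C1 = 4 and y'(0) = -28/5 + C2 + 2*C1 = 0. Solving gives C1 = 27/5, C2 = -26/5.

y = -7*exp(4*x)/5 - 26*exp(2*x)*sin(x)/5 + 27*cos(x)*exp(2*x)/5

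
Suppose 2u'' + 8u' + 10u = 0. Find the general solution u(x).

Divide through by 2: u'' + 4u' + 5u = 0.
Characteristic equation r² + 4r + 5 = 0 has discriminant (4)² - 4·(5) = -4 < 0, so r = -2 ± i.
Hence u_h = C1*cos(x)*exp(-2*x) + C2*exp(-2*x)*sin(x).

u = C1*cos(x)*exp(-2*x) + C2*exp(-2*x)*sin(x)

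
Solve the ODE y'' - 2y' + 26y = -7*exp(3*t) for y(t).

Characteristic equation r² - 2r + 26 = 0 has discriminant (-2)² - 4·(26) = -100 < 0, so r = 1 ± 5i.
Hence y_h = C1*cos(5*t)*exp(t) + C2*exp(t)*sin(5*t).
Try y_p = A*exp(3*t). Substituting into the equation and dividing by exp(3*t) gives A = -7/29, so y_p = -7*exp(3*t)/29.

y = -7*exp(3*t)/29 + C1*cos(5*t)*exp(t) + C2*exp(t)*sin(5*t)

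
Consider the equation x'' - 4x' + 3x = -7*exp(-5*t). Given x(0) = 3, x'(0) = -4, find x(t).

x = -63*exp(3*t)/16 - 7*exp(-5*t)/48 + 85*exp(t)/12

Characteristic equation r² - 4r + 3 = 0 factors as (r - 1)(r - 3) = 0, so r = 1, 3.
Hence x_h = C1*exp(t) + C2*exp(3*t).
Try x_p = A*exp(-5*t). Substituting into the equation and dividing by exp(-5*t) gives A = -7/48, so x_p = -7*exp(-5*t)/48.
General solution: x = -7*exp(-5*t)/48 + C1*exp(t) + C2*exp(3*t).
Apply the initial conditions: x(0) = -7/48 + C1 + C2 = 3 and x'(0) = 35/48 + C1 + 3*C2 = -4. Solving gives C1 = 85/12, C2 = -63/16.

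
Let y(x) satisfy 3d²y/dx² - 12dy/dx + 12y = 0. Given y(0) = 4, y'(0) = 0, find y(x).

Divide through by 3: y'' - 4y' + 4y = 0.
Characteristic equation r² - 4r + 4 = 0 has discriminant (-4)² - 4·(4) = 0, so r = 2 is a repeated root.
Hence y_h = (C1 + C2*x)*exp(2*x).
Apply the initial conditions: y(0) = C1 = 4 and y'(0) = C2 + 2*C1 = 0. Solving gives C1 = 4, C2 = -8.

y = 4*exp(2*x) - 8*x*exp(2*x)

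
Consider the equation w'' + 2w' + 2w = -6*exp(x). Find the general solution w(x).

w = -6*exp(x)/5 + C1*cos(x)*exp(-x) + C2*exp(-x)*sin(x)

Characteristic equation r² + 2r + 2 = 0 has discriminant (2)² - 4·(2) = -4 < 0, so r = -1 ± i.
Hence w_h = C1*cos(x)*exp(-x) + C2*exp(-x)*sin(x).
Try w_p = A*exp(x). Substituting into the equation and dividing by exp(x) gives A = -6/5, so w_p = -6*exp(x)/5.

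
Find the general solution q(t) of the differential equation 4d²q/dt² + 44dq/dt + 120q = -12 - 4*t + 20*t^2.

Divide through by 4: q'' + 11q' + 30q = -3 - t + 5*t^2.
Characteristic equation r² + 11r + 30 = 0 factors as (r + 5)(r + 6) = 0, so r = -5, -6.
Hence q_h = C1*exp(-5*t) + C2*exp(-6*t).
For the particular solution try q_p = A0 + A1*t + A2*t^2. Substituting and matching coefficients of each power of t gives A0 = -73/1350, A1 = -7/45, A2 = 1/6, so q_p = -73/1350 - 7*t/45 + t^2/6.

q = -73/1350 - 7*t/45 + t**2/6 + C1*exp(-5*t) + C2*exp(-6*t)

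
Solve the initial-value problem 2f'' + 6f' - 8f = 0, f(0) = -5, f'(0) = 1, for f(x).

f = -19*exp(x)/5 - 6*exp(-4*x)/5

Divide through by 2: f'' + 3f' - 4f = 0.
Characteristic equation r² + 3r - 4 = 0 factors as (r - 1)(r + 4) = 0, so r = 1, -4.
Hence f_h = C1*exp(x) + C2*exp(-4*x).
Apply the initial conditions: f(0) = C1 + C2 = -5 and f'(0) = C1 - 4*C2 = 1. Solving gives C1 = -19/5, C2 = -6/5.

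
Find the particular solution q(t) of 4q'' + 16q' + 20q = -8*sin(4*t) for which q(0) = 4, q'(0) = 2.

Divide through by 4: q'' + 4q' + 5q = -2*sin(4*t).
Characteristic equation r² + 4r + 5 = 0 has discriminant (4)² - 4·(5) = -4 < 0, so r = -2 ± i.
Hence q_h = C1*cos(t)*exp(-2*t) + C2*exp(-2*t)*sin(t).
Try q_p = A*cos(4*t) + B*sin(4*t). Substituting and equating the coefficients of cos(4t) and sin(4t) gives A = 32/377, B = 22/377, so q_p = 22*sin(4*t)/377 + 32*cos(4*t)/377.
General solution: q = 22*sin(4*t)/377 + 32*cos(4*t)/377 + C1*cos(t)*exp(-2*t) + C2*exp(-2*t)*sin(t).
Apply the initial conditions: q(0) = 32/377 + C1 = 4 and q'(0) = 88/377 + C2 - 2*C1 = 2. Solving gives C1 = 1476/377, C2 = 3618/377.

q = 22*sin(4*t)/377 + 32*cos(4*t)/377 + 1476*cos(t)*exp(-2*t)/377 + 3618*exp(-2*t)*sin(t)/377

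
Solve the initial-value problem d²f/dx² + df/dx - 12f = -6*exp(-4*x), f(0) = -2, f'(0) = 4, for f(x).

Characteristic equation r² + r - 12 = 0 factors as (r - 3)(r + 4) = 0, so r = 3, -4.
Hence f_h = C1*exp(3*x) + C2*exp(-4*x).
Since exp(-4*x) solves the homogeneous equation (r = -4 is a root of multiplicity 1), multiply the trial by x. Try f_p = A*x*exp(-4*x). Substituting into the equation and dividing by exp(-4*x) gives A = 6/7, so f_p = 6*x*exp(-4*x)/7.
General solution: f = C1*exp(3*x) + C2*exp(-4*x) + 6*x*exp(-4*x)/7.
Apply the initial conditions: f(0) = C1 + C2 = -2 and f'(0) = 6/7 - 4*C2 + 3*C1 = 4. Solving gives C1 = -34/49, C2 = -64/49.

f = -64*exp(-4*x)/49 - 34*exp(3*x)/49 + 6*x*exp(-4*x)/7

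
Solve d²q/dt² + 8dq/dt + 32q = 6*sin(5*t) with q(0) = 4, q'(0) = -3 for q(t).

Characteristic equation r² + 8r + 32 = 0 has discriminant (8)² - 4·(32) = -64 < 0, so r = -4 ± 4i.
Hence q_h = C1*cos(4*t)*exp(-4*t) + C2*exp(-4*t)*sin(4*t).
Try q_p = A*cos(5*t) + B*sin(5*t). Substituting and equating the coefficients of cos(5t) and sin(5t) gives A = -240/1649, B = 42/1649, so q_p = -240*cos(5*t)/1649 + 42*sin(5*t)/1649.
General solution: q = -240*cos(5*t)/1649 + 42*sin(5*t)/1649 + C1*cos(4*t)*exp(-4*t) + C2*exp(-4*t)*sin(4*t).
Apply the initial conditions: q(0) = -240/1649 + C1 = 4 and q'(0) = 210/1649 - 4*C1 + 4*C2 = -3. Solving gives C1 = 6836/1649, C2 = 22187/6596.

q = -240*cos(5*t)/1649 + 42*sin(5*t)/1649 + 6836*cos(4*t)*exp(-4*t)/1649 + 22187*exp(-4*t)*sin(4*t)/6596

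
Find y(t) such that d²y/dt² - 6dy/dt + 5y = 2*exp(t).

Characteristic equation r² - 6r + 5 = 0 factors as (r - 5)(r - 1) = 0, so r = 5, 1.
Hence y_h = C1*exp(5*t) + C2*exp(t).
Since exp(t) solves the homogeneous equation (r = 1 is a root of multiplicity 1), multiply the trial by t. Try y_p = A*t*exp(t). Substituting into the equation and dividing by exp(t) gives A = -1/2, so y_p = -t*exp(t)/2.

y = C1*exp(5*t) + C2*exp(t) - t*exp(t)/2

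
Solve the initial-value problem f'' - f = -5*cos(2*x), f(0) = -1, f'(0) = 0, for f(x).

Characteristic equation r² - 1 = 0 factors as (r + 1)(r - 1) = 0, so r = -1, 1.
Hence f_h = C1*exp(-x) + C2*exp(x).
Try f_p = A*cos(2*x) + B*sin(2*x). Substituting and equating the coefficients of cos(2x) and sin(2x) gives A = 1, B = 0, so f_p = cos(2*x).
General solution: f = C1*exp(-x) + C2*exp(x) + cos(2*x).
Apply the initial conditions: f(0) = 1 + C1 + C2 = -1 and f'(0) = C2 - C1 = 0. Solving gives C1 = -1, C2 = -1.

f = -exp(x) - exp(-x) + cos(2*x)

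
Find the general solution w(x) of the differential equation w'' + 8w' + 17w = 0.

Characteristic equation r² + 8r + 17 = 0 has discriminant (8)² - 4·(17) = -4 < 0, so r = -4 ± i.
Hence w_h = C1*cos(x)*exp(-4*x) + C2*exp(-4*x)*sin(x).

w = C1*cos(x)*exp(-4*x) + C2*exp(-4*x)*sin(x)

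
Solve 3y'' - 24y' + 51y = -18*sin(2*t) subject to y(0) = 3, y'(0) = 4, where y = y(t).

Divide through by 3: y'' - 8y' + 17y = -6*sin(2*t).
Characteristic equation r² - 8r + 17 = 0 has discriminant (-8)² - 4·(17) = -4 < 0, so r = 4 ± i.
Hence y_h = C1*cos(t)*exp(4*t) + C2*exp(4*t)*sin(t).
Try y_p = A*cos(2*t) + B*sin(2*t). Substituting and equating the coefficients of cos(2t) and sin(2t) gives A = -96/425, B = -78/425, so y_p = -96*cos(2*t)/425 - 78*sin(2*t)/425.
General solution: y = -96*cos(2*t)/425 - 78*sin(2*t)/425 + C1*cos(t)*exp(4*t) + C2*exp(4*t)*sin(t).
Apply the initial conditions: y(0) = -96/425 + C1 = 3 and y'(0) = -156/425 + C2 + 4*C1 = 4. Solving gives C1 = 1371/425, C2 = -3628/425.

y = -96*cos(2*t)/425 - 78*sin(2*t)/425 - 3628*exp(4*t)*sin(t)/425 + 1371*cos(t)*exp(4*t)/425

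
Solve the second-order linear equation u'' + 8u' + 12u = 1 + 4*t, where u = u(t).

u = -5/36 + t/3 + C1*exp(-2*t) + C2*exp(-6*t)

Characteristic equation r² + 8r + 12 = 0 factors as (r + 2)(r + 6) = 0, so r = -2, -6.
Hence u_h = C1*exp(-2*t) + C2*exp(-6*t).
For the particular solution try u_p = A0 + A1*t. Substituting and matching coefficients of each power of t gives A0 = -5/36, A1 = 1/3, so u_p = -5/36 + t/3.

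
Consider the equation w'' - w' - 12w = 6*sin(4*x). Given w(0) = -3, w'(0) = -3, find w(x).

Characteristic equation r² - r - 12 = 0 factors as (r + 3)(r - 4) = 0, so r = -3, 4.
Hence w_h = C1*exp(-3*x) + C2*exp(4*x).
Try w_p = A*cos(4*x) + B*sin(4*x). Substituting and equating the coefficients of cos(4x) and sin(4x) gives A = 3/100, B = -21/100, so w_p = -21*sin(4*x)/100 + 3*cos(4*x)/100.
General solution: w = -21*sin(4*x)/100 + 3*cos(4*x)/100 + C1*exp(-3*x) + C2*exp(4*x).
Apply the initial conditions: w(0) = 3/100 + C1 + C2 = -3 and w'(0) = -21/25 - 3*C1 + 4*C2 = -3. Solving gives C1 = -249/175, C2 = -45/28.

w = -249*exp(-3*x)/175 - 45*exp(4*x)/28 - 21*sin(4*x)/100 + 3*cos(4*x)/100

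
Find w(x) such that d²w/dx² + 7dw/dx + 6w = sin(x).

Characteristic equation r² + 7r + 6 = 0 factors as (r + 1)(r + 6) = 0, so r = -1, -6.
Hence w_h = C1*exp(-x) + C2*exp(-6*x).
Try w_p = A*cos(x) + B*sin(x). Substituting and equating the coefficients of cos(x) and sin(x) gives A = -7/74, B = 5/74, so w_p = -7*cos(x)/74 + 5*sin(x)/74.

w = -7*cos(x)/74 + 5*sin(x)/74 + C1*exp(-x) + C2*exp(-6*x)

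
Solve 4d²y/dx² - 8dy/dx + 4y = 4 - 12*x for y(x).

y = -5 - 3*x + C1*exp(x) + C2*x*exp(x)

Divide through by 4: y'' - 2y' + y = 1 - 3*x.
Characteristic equation r² - 2r + 1 = 0 has discriminant (-2)² - 4·(1) = 0, so r = 1 is a repeated root.
Hence y_h = (C1 + C2*x)*exp(x).
For the particular solution try y_p = A0 + A1*x. Substituting and matching coefficients of each power of x gives A0 = -5, A1 = -3, so y_p = -5 - 3*x.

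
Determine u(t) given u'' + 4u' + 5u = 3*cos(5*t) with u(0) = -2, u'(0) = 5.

u = -3*cos(5*t)/40 + 3*sin(5*t)/40 - 77*cos(t)*exp(-2*t)/40 + 31*exp(-2*t)*sin(t)/40

Characteristic equation r² + 4r + 5 = 0 has discriminant (4)² - 4·(5) = -4 < 0, so r = -2 ± i.
Hence u_h = C1*cos(t)*exp(-2*t) + C2*exp(-2*t)*sin(t).
Try u_p = A*cos(5*t) + B*sin(5*t). Substituting and equating the coefficients of cos(5t) and sin(5t) gives A = -3/40, B = 3/40, so u_p = -3*cos(5*t)/40 + 3*sin(5*t)/40.
General solution: u = -3*cos(5*t)/40 + 3*sin(5*t)/40 + C1*cos(t)*exp(-2*t) + C2*exp(-2*t)*sin(t).
Apply the initial conditions: u(0) = -3/40 + C1 = -2 and u'(0) = 3/8 + C2 - 2*C1 = 5. Solving gives C1 = -77/40, C2 = 31/40.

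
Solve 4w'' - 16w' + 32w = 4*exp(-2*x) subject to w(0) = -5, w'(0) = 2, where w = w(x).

w = exp(-2*x)/20 - 101*cos(2*x)*exp(2*x)/20 + 61*exp(2*x)*sin(2*x)/10

Divide through by 4: w'' - 4w' + 8w = exp(-2*x).
Characteristic equation r² - 4r + 8 = 0 has discriminant (-4)² - 4·(8) = -16 < 0, so r = 2 ± 2i.
Hence w_h = C1*cos(2*x)*exp(2*x) + C2*exp(2*x)*sin(2*x).
Try w_p = A*exp(-2*x). Substituting into the equation and dividing by exp(-2*x) gives A = 1/20, so w_p = exp(-2*x)/20.
General solution: w = exp(-2*x)/20 + C1*cos(2*x)*exp(2*x) + C2*exp(2*x)*sin(2*x).
Apply the initial conditions: w(0) = 1/20 + C1 = -5 and w'(0) = -1/10 + 2*C1 + 2*C2 = 2. Solving gives C1 = -101/20, C2 = 61/10.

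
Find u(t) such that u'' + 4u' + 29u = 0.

u = C1*cos(5*t)*exp(-2*t) + C2*exp(-2*t)*sin(5*t)

Characteristic equation r² + 4r + 29 = 0 has discriminant (4)² - 4·(29) = -100 < 0, so r = -2 ± 5i.
Hence u_h = C1*cos(5*t)*exp(-2*t) + C2*exp(-2*t)*sin(5*t).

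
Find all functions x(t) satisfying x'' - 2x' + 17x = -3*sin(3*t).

Characteristic equation r² - 2r + 17 = 0 has discriminant (-2)² - 4·(17) = -64 < 0, so r = 1 ± 4i.
Hence x_h = C1*cos(4*t)*exp(t) + C2*exp(t)*sin(4*t).
Try x_p = A*cos(3*t) + B*sin(3*t). Substituting and equating the coefficients of cos(3t) and sin(3t) gives A = -9/50, B = -6/25, so x_p = -9*cos(3*t)/50 - 6*sin(3*t)/25.

x = -9*cos(3*t)/50 - 6*sin(3*t)/25 + C1*cos(4*t)*exp(t) + C2*exp(t)*sin(4*t)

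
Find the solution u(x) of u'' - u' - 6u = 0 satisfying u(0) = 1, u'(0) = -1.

u = exp(3*x)/5 + 4*exp(-2*x)/5

Characteristic equation r² - r - 6 = 0 factors as (r + 2)(r - 3) = 0, so r = -2, 3.
Hence u_h = C1*exp(-2*x) + C2*exp(3*x).
Apply the initial conditions: u(0) = C1 + C2 = 1 and u'(0) = -2*C1 + 3*C2 = -1. Solving gives C1 = 4/5, C2 = 1/5.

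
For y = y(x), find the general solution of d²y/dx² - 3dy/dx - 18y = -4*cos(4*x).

y = 12*sin(4*x)/325 + 34*cos(4*x)/325 + C1*exp(-3*x) + C2*exp(6*x)

Characteristic equation r² - 3r - 18 = 0 factors as (r + 3)(r - 6) = 0, so r = -3, 6.
Hence y_h = C1*exp(-3*x) + C2*exp(6*x).
Try y_p = A*cos(4*x) + B*sin(4*x). Substituting and equating the coefficients of cos(4x) and sin(4x) gives A = 34/325, B = 12/325, so y_p = 12*sin(4*x)/325 + 34*cos(4*x)/325.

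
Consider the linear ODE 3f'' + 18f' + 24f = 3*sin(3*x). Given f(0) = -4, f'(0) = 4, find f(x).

Divide through by 3: f'' + 6f' + 8f = sin(3*x).
Characteristic equation r² + 6r + 8 = 0 factors as (r + 2)(r + 4) = 0, so r = -2, -4.
Hence f_h = C1*exp(-2*x) + C2*exp(-4*x).
Try f_p = A*cos(3*x) + B*sin(3*x). Substituting and equating the coefficients of cos(3x) and sin(3x) gives A = -18/325, B = -1/325, so f_p = -18*cos(3*x)/325 - sin(3*x)/325.
General solution: f = -18*cos(3*x)/325 - sin(3*x)/325 + C1*exp(-2*x) + C2*exp(-4*x).
Apply the initial conditions: f(0) = -18/325 + C1 + C2 = -4 and f'(0) = -3/325 - 4*C2 - 2*C1 = 4. Solving gives C1 = -153/26, C2 = 97/50.

f = -153*exp(-2*x)/26 - 18*cos(3*x)/325 - sin(3*x)/325 + 97*exp(-4*x)/50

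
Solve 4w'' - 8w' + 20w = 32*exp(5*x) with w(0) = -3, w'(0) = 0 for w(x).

w = 2*exp(5*x)/5 - 17*cos(2*x)*exp(x)/5 + 7*exp(x)*sin(2*x)/10

Divide through by 4: w'' - 2w' + 5w = 8*exp(5*x).
Characteristic equation r² - 2r + 5 = 0 has discriminant (-2)² - 4·(5) = -16 < 0, so r = 1 ± 2i.
Hence w_h = C1*cos(2*x)*exp(x) + C2*exp(x)*sin(2*x).
Try w_p = A*exp(5*x). Substituting into the equation and dividing by exp(5*x) gives A = 2/5, so w_p = 2*exp(5*x)/5.
General solution: w = 2*exp(5*x)/5 + C1*cos(2*x)*exp(x) + C2*exp(x)*sin(2*x).
Apply the initial conditions: w(0) = 2/5 + C1 = -3 and w'(0) = 2 + C1 + 2*C2 = 0. Solving gives C1 = -17/5, C2 = 7/10.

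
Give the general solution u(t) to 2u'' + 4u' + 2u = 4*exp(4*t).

u = 2*exp(4*t)/25 + C1*exp(-t) + C2*t*exp(-t)

Divide through by 2: u'' + 2u' + u = 2*exp(4*t).
Characteristic equation r² + 2r + 1 = 0 has discriminant (2)² - 4·(1) = 0, so r = -1 is a repeated root.
Hence u_h = (C1 + C2*t)*exp(-t).
Try u_p = A*exp(4*t). Substituting into the equation and dividing by exp(4*t) gives A = 2/25, so u_p = 2*exp(4*t)/25.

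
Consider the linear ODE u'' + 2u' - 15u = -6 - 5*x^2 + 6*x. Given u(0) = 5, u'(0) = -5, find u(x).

Characteristic equation r² + 2r - 15 = 0 factors as (r + 5)(r - 3) = 0, so r = -5, 3.
Hence u_h = C1*exp(-5*x) + C2*exp(3*x).
For the particular solution try u_p = A0 + A1*x + A2*x^2. Substituting and matching coefficients of each power of x gives A0 = 272/675, A1 = -14/45, A2 = 1/3, so u_p = 272/675 - 14*x/45 + x^2/3.
General solution: u = 272/675 - 14*x/45 + x^2/3 + C1*exp(-5*x) + C2*exp(3*x).
Apply the initial conditions: u(0) = 272/675 + C1 + C2 = 5 and u'(0) = -14/45 - 5*C1 + 3*C2 = -5. Solving gives C1 = 231/100, C2 = 247/108.

u = 272/675 - 14*x/45 + x**2/3 + 231*exp(-5*x)/100 + 247*exp(3*x)/108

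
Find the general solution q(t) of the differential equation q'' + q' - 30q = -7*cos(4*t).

q = -7*sin(4*t)/533 + 161*cos(4*t)/1066 + C1*exp(-6*t) + C2*exp(5*t)

Characteristic equation r² + r - 30 = 0 factors as (r + 6)(r - 5) = 0, so r = -6, 5.
Hence q_h = C1*exp(-6*t) + C2*exp(5*t).
Try q_p = A*cos(4*t) + B*sin(4*t). Substituting and equating the coefficients of cos(4t) and sin(4t) gives A = 161/1066, B = -7/533, so q_p = -7*sin(4*t)/533 + 161*cos(4*t)/1066.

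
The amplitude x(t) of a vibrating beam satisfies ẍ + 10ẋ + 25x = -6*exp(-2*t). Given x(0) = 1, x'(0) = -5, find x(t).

x = -2*exp(-2*t)/3 + 5*exp(-5*t)/3 + 2*t*exp(-5*t)

Characteristic equation r² + 10r + 25 = 0 has discriminant (10)² - 4·(25) = 0, so r = -5 is a repeated root.
Hence x_h = (C1 + C2*t)*exp(-5*t).
Try x_p = A*exp(-2*t). Substituting into the equation and dividing by exp(-2*t) gives A = -2/3, so x_p = -2*exp(-2*t)/3.
General solution: x = -2*exp(-2*t)/3 + C1*exp(-5*t) + C2*t*exp(-5*t).
Apply the initial conditions: x(0) = -2/3 + C1 = 1 and x'(0) = 4/3 + C2 - 5*C1 = -5. Solving gives C1 = 5/3, C2 = 2.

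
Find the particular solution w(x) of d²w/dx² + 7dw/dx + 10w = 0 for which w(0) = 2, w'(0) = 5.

w = -3*exp(-5*x) + 5*exp(-2*x)

Characteristic equation r² + 7r + 10 = 0 factors as (r + 2)(r + 5) = 0, so r = -2, -5.
Hence w_h = C1*exp(-2*x) + C2*exp(-5*x).
Apply the initial conditions: w(0) = C1 + C2 = 2 and w'(0) = -5*C2 - 2*C1 = 5. Solving gives C1 = 5, C2 = -3.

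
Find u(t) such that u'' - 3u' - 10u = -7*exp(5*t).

u = C1*exp(5*t) + C2*exp(-2*t) - t*exp(5*t)

Characteristic equation r² - 3r - 10 = 0 factors as (r - 5)(r + 2) = 0, so r = 5, -2.
Hence u_h = C1*exp(5*t) + C2*exp(-2*t).
Since exp(5*t) solves the homogeneous equation (r = 5 is a root of multiplicity 1), multiply the trial by t. Try u_p = A*t*exp(5*t). Substituting into the equation and dividing by exp(5*t) gives A = -1, so u_p = -t*exp(5*t).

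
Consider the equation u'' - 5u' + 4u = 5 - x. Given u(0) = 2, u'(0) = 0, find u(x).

u = 15/16 - 13*exp(4*x)/48 - x/4 + 4*exp(x)/3

Characteristic equation r² - 5r + 4 = 0 factors as (r - 4)(r - 1) = 0, so r = 4, 1.
Hence u_h = C1*exp(4*x) + C2*exp(x).
For the particular solution try u_p = A0 + A1*x. Substituting and matching coefficients of each power of x gives A0 = 15/16, A1 = -1/4, so u_p = 15/16 - x/4.
General solution: u = 15/16 - x/4 + C1*exp(4*x) + C2*exp(x).
Apply the initial conditions: u(0) = 15/16 + C1 + C2 = 2 and u'(0) = -1/4 + C2 + 4*C1 = 0. Solving gives C1 = -13/48, C2 = 4/3.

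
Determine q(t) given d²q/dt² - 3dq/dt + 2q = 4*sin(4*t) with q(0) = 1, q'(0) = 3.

Characteristic equation r² - 3r + 2 = 0 factors as (r - 2)(r - 1) = 0, so r = 2, 1.
Hence q_h = C1*exp(2*t) + C2*exp(t).
Try q_p = A*cos(4*t) + B*sin(4*t). Substituting and equating the coefficients of cos(4t) and sin(4t) gives A = 12/85, B = -14/85, so q_p = -14*sin(4*t)/85 + 12*cos(4*t)/85.
General solution: q = -14*sin(4*t)/85 + 12*cos(4*t)/85 + C1*exp(2*t) + C2*exp(t).
Apply the initial conditions: q(0) = 12/85 + C1 + C2 = 1 and q'(0) = -56/85 + C2 + 2*C1 = 3. Solving gives C1 = 14/5, C2 = -33/17.

q = -33*exp(t)/17 - 14*sin(4*t)/85 + 12*cos(4*t)/85 + 14*exp(2*t)/5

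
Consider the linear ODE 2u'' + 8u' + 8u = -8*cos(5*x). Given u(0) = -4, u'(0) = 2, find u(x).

u = -3448*exp(-2*x)/841 - 80*sin(5*x)/841 + 84*cos(5*x)/841 - 166*x*exp(-2*x)/29

Divide through by 2: u'' + 4u' + 4u = -4*cos(5*x).
Characteristic equation r² + 4r + 4 = 0 has discriminant (4)² - 4·(4) = 0, so r = -2 is a repeated root.
Hence u_h = (C1 + C2*x)*exp(-2*x).
Try u_p = A*cos(5*x) + B*sin(5*x). Substituting and equating the coefficients of cos(5x) and sin(5x) gives A = 84/841, B = -80/841, so u_p = -80*sin(5*x)/841 + 84*cos(5*x)/841.
General solution: u = -80*sin(5*x)/841 + 84*cos(5*x)/841 + C1*exp(-2*x) + C2*x*exp(-2*x).
Apply the initial conditions: u(0) = 84/841 + C1 = -4 and u'(0) = -400/841 + C2 - 2*C1 = 2. Solving gives C1 = -3448/841, C2 = -166/29.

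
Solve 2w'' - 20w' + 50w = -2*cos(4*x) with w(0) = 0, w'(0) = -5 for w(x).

Divide through by 2: w'' - 10w' + 25w = -cos(4*x).
Characteristic equation r² - 10r + 25 = 0 has discriminant (-10)² - 4·(25) = 0, so r = 5 is a repeated root.
Hence w_h = (C1 + C2*x)*exp(5*x).
Try w_p = A*cos(4*x) + B*sin(4*x). Substituting and equating the coefficients of cos(4x) and sin(4x) gives A = -9/1681, B = 40/1681, so w_p = -9*cos(4*x)/1681 + 40*sin(4*x)/1681.
General solution: w = -9*cos(4*x)/1681 + 40*sin(4*x)/1681 + C1*exp(5*x) + C2*x*exp(5*x).
Apply the initial conditions: w(0) = -9/1681 + C1 = 0 and w'(0) = 160/1681 + C2 + 5*C1 = -5. Solving gives C1 = 9/1681, C2 = -210/41.

w = -9*cos(4*x)/1681 + 9*exp(5*x)/1681 + 40*sin(4*x)/1681 - 210*x*exp(5*x)/41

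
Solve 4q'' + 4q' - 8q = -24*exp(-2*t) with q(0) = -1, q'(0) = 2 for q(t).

Divide through by 4: q'' + q' - 2q = -6*exp(-2*t).
Characteristic equation r² + r - 2 = 0 factors as (r + 2)(r - 1) = 0, so r = -2, 1.
Hence q_h = C1*exp(-2*t) + C2*exp(t).
Since exp(-2*t) solves the homogeneous equation (r = -2 is a root of multiplicity 1), multiply the trial by t. Try q_p = A*t*exp(-2*t). Substituting into the equation and dividing by exp(-2*t) gives A = 2, so q_p = 2*t*exp(-2*t).
General solution: q = C1*exp(-2*t) + C2*exp(t) + 2*t*exp(-2*t).
Apply the initial conditions: q(0) = C1 + C2 = -1 and q'(0) = 2 + C2 - 2*C1 = 2. Solving gives C1 = -1/3, C2 = -2/3.

q = -2*exp(t)/3 - exp(-2*t)/3 + 2*t*exp(-2*t)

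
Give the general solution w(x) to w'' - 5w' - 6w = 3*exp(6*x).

Characteristic equation r² - 5r - 6 = 0 factors as (r - 6)(r + 1) = 0, so r = 6, -1.
Hence w_h = C1*exp(6*x) + C2*exp(-x).
Since exp(6*x) solves the homogeneous equation (r = 6 is a root of multiplicity 1), multiply the trial by x. Try w_p = A*x*exp(6*x). Substituting into the equation and dividing by exp(6*x) gives A = 3/7, so w_p = 3*x*exp(6*x)/7.

w = C1*exp(6*x) + C2*exp(-x) + 3*x*exp(6*x)/7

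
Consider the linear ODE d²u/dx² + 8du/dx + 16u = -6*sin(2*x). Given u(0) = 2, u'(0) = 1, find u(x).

Characteristic equation r² + 8r + 16 = 0 has discriminant (8)² - 4·(16) = 0, so r = -4 is a repeated root.
Hence u_h = (C1 + C2*x)*exp(-4*x).
Try u_p = A*cos(2*x) + B*sin(2*x). Substituting and equating the coefficients of cos(2x) and sin(2x) gives A = 6/25, B = -9/50, so u_p = -9*sin(2*x)/50 + 6*cos(2*x)/25.
General solution: u = -9*sin(2*x)/50 + 6*cos(2*x)/25 + C1*exp(-4*x) + C2*x*exp(-4*x).
Apply the initial conditions: u(0) = 6/25 + C1 = 2 and u'(0) = -9/25 + C2 - 4*C1 = 1. Solving gives C1 = 44/25, C2 = 42/5.

u = -9*sin(2*x)/50 + 6*cos(2*x)/25 + 44*exp(-4*x)/25 + 42*x*exp(-4*x)/5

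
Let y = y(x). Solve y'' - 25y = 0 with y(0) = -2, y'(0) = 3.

Characteristic equation r² - 25 = 0 factors as (r - 5)(r + 5) = 0, so r = 5, -5.
Hence y_h = C1*exp(5*x) + C2*exp(-5*x).
Apply the initial conditions: y(0) = C1 + C2 = -2 and y'(0) = -5*C2 + 5*C1 = 3. Solving gives C1 = -7/10, C2 = -13/10.

y = -13*exp(-5*x)/10 - 7*exp(5*x)/10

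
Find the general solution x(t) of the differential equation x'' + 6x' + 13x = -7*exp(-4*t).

x = -7*exp(-4*t)/5 + C1*cos(2*t)*exp(-3*t) + C2*exp(-3*t)*sin(2*t)

Characteristic equation r² + 6r + 13 = 0 has discriminant (6)² - 4·(13) = -16 < 0, so r = -3 ± 2i.
Hence x_h = C1*cos(2*t)*exp(-3*t) + C2*exp(-3*t)*sin(2*t).
Try x_p = A*exp(-4*t). Substituting into the equation and dividing by exp(-4*t) gives A = -7/5, so x_p = -7*exp(-4*t)/5.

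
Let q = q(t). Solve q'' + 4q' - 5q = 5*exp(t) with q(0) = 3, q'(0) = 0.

q = 23*exp(-5*t)/36 + 85*exp(t)/36 + 5*t*exp(t)/6

Characteristic equation r² + 4r - 5 = 0 factors as (r + 5)(r - 1) = 0, so r = -5, 1.
Hence q_h = C1*exp(-5*t) + C2*exp(t).
Since exp(t) solves the homogeneous equation (r = 1 is a root of multiplicity 1), multiply the trial by t. Try q_p = A*t*exp(t). Substituting into the equation and dividing by exp(t) gives A = 5/6, so q_p = 5*t*exp(t)/6.
General solution: q = C1*exp(-5*t) + C2*exp(t) + 5*t*exp(t)/6.
Apply the initial conditions: q(0) = C1 + C2 = 3 and q'(0) = 5/6 + C2 - 5*C1 = 0. Solving gives C1 = 23/36, C2 = 85/36.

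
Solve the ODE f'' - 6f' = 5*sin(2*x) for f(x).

Characteristic equation r² - 6r = 0 factors as (r - 6)r = 0, so r = 6, 0.
Hence f_h = C1*exp(6*x) + C2.
Try f_p = A*cos(2*x) + B*sin(2*x). Substituting and equating the coefficients of cos(2x) and sin(2x) gives A = 3/8, B = -1/8, so f_p = -sin(2*x)/8 + 3*cos(2*x)/8.

f = C2 - sin(2*x)/8 + 3*cos(2*x)/8 + C1*exp(6*x)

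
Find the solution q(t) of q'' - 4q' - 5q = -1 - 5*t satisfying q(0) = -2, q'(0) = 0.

Characteristic equation r² - 4r - 5 = 0 factors as (r + 1)(r - 5) = 0, so r = -1, 5.
Hence q_h = C1*exp(-t) + C2*exp(5*t).
For the particular solution try q_p = A0 + A1*t. Substituting and matching coefficients of each power of t gives A0 = -3/5, A1 = 1, so q_p = -3/5 + t.
General solution: q = -3/5 + t + C1*exp(-t) + C2*exp(5*t).
Apply the initial conditions: q(0) = -3/5 + C1 + C2 = -2 and q'(0) = 1 - C1 + 5*C2 = 0. Solving gives C1 = -1, C2 = -2/5.

q = -3/5 + t - exp(-t) - 2*exp(5*t)/5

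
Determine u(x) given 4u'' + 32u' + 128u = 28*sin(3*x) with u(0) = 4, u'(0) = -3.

Divide through by 4: u'' + 8u' + 32u = 7*sin(3*x).
Characteristic equation r² + 8r + 32 = 0 has discriminant (8)² - 4·(32) = -64 < 0, so r = -4 ± 4i.
Hence u_h = C1*cos(4*x)*exp(-4*x) + C2*exp(-4*x)*sin(4*x).
Try u_p = A*cos(3*x) + B*sin(3*x). Substituting and equating the coefficients of cos(3x) and sin(3x) gives A = -168/1105, B = 161/1105, so u_p = -168*cos(3*x)/1105 + 161*sin(3*x)/1105.
General solution: u = -168*cos(3*x)/1105 + 161*sin(3*x)/1105 + C1*cos(4*x)*exp(-4*x) + C2*exp(-4*x)*sin(4*x).
Apply the initial conditions: u(0) = -168/1105 + C1 = 4 and u'(0) = 483/1105 - 4*C1 + 4*C2 = -3. Solving gives C1 = 4588/1105, C2 = 7277/2210.

u = -168*cos(3*x)/1105 + 161*sin(3*x)/1105 + 4588*cos(4*x)*exp(-4*x)/1105 + 7277*exp(-4*x)*sin(4*x)/2210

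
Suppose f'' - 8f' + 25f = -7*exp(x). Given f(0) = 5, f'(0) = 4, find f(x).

Characteristic equation r² - 8r + 25 = 0 has discriminant (-8)² - 4·(25) = -36 < 0, so r = 4 ± 3i.
Hence f_h = C1*cos(3*x)*exp(4*x) + C2*exp(4*x)*sin(3*x).
Try f_p = A*exp(x). Substituting into the equation and dividing by exp(x) gives A = -7/18, so f_p = -7*exp(x)/18.
General solution: f = -7*exp(x)/18 + C1*cos(3*x)*exp(4*x) + C2*exp(4*x)*sin(3*x).
Apply the initial conditions: f(0) = -7/18 + C1 = 5 and f'(0) = -7/18 + 3*C2 + 4*C1 = 4. Solving gives C1 = 97/18, C2 = -103/18.

f = -7*exp(x)/18 - 103*exp(4*x)*sin(3*x)/18 + 97*cos(3*x)*exp(4*x)/18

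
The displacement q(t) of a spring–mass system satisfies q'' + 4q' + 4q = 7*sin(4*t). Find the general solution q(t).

Characteristic equation r² + 4r + 4 = 0 has discriminant (4)² - 4·(4) = 0, so r = -2 is a repeated root.
Hence q_h = (C1 + C2*t)*exp(-2*t).
Try q_p = A*cos(4*t) + B*sin(4*t). Substituting and equating the coefficients of cos(4t) and sin(4t) gives A = -7/25, B = -21/100, so q_p = -21*sin(4*t)/100 - 7*cos(4*t)/25.

q = -21*sin(4*t)/100 - 7*cos(4*t)/25 + C1*exp(-2*t) + C2*t*exp(-2*t)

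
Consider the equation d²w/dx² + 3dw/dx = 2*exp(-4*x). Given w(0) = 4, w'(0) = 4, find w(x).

Characteristic equation r² + 3r = 0 factors as (r + 3)r = 0, so r = -3, 0.
Hence w_h = C1*exp(-3*x) + C2.
Try w_p = A*exp(-4*x). Substituting into the equation and dividing by exp(-4*x) gives A = 1/2, so w_p = exp(-4*x)/2.
General solution: w = C2 + exp(-4*x)/2 + C1*exp(-3*x).
Apply the initial conditions: w(0) = 1/2 + C1 + C2 = 4 and w'(0) = -2 - 3*C1 = 4. Solving gives C1 = -2, C2 = 11/2.

w = 11/2 + exp(-4*x)/2 - 2*exp(-3*x)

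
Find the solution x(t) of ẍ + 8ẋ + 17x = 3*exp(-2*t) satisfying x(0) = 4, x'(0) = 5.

x = 3*exp(-2*t)/5 + 17*cos(t)*exp(-4*t)/5 + 99*exp(-4*t)*sin(t)/5

Characteristic equation r² + 8r + 17 = 0 has discriminant (8)² - 4·(17) = -4 < 0, so r = -4 ± i.
Hence x_h = C1*cos(t)*exp(-4*t) + C2*exp(-4*t)*sin(t).
Try x_p = A*exp(-2*t). Substituting into the equation and dividing by exp(-2*t) gives A = 3/5, so x_p = 3*exp(-2*t)/5.
General solution: x = 3*exp(-2*t)/5 + C1*cos(t)*exp(-4*t) + C2*exp(-4*t)*sin(t).
Apply the initial conditions: x(0) = 3/5 + C1 = 4 and x'(0) = -6/5 + C2 - 4*C1 = 5. Solving gives C1 = 17/5, C2 = 99/5.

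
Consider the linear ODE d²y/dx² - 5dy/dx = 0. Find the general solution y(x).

Characteristic equation r² - 5r = 0 factors as (r - 5)r = 0, so r = 5, 0.
Hence y_h = C1*exp(5*x) + C2.

y = C2 + C1*exp(5*x)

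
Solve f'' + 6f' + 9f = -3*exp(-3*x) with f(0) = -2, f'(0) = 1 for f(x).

f = -2*exp(-3*x) - 5*x*exp(-3*x) - 3*x**2*exp(-3*x)/2

Characteristic equation r² + 6r + 9 = 0 has discriminant (6)² - 4·(9) = 0, so r = -3 is a repeated root.
Hence f_h = (C1 + C2*x)*exp(-3*x).
Since exp(-3*x) solves the homogeneous equation (r = -3 is a root of multiplicity 2), multiply the trial by x^2. Try f_p = A*x^2*exp(-3*x). Substituting into the equation and dividing by exp(-3*x) gives A = -3/2, so f_p = -3*x^2*exp(-3*x)/2.
General solution: f = C1*exp(-3*x) - 3*x^2*exp(-3*x)/2 + C2*x*exp(-3*x).
Apply the initial conditions: f(0) = C1 = -2 and f'(0) = C2 - 3*C1 = 1. Solving gives C1 = -2, C2 = -5.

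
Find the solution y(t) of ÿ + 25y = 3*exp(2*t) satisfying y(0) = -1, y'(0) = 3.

Characteristic equation r² + 25 = 0 has discriminant (0)² - 4·(25) = -100 < 0, so r = ± 5i.
Hence y_h = C1*cos(5*t) + C2*sin(5*t).
Try y_p = A*exp(2*t). Substituting into the equation and dividing by exp(2*t) gives A = 3/29, so y_p = 3*exp(2*t)/29.
General solution: y = 3*exp(2*t)/29 + C1*cos(5*t) + C2*sin(5*t).
Apply the initial conditions: y(0) = 3/29 + C1 = -1 and y'(0) = 6/29 + 5*C2 = 3. Solving gives C1 = -32/29, C2 = 81/145.

y = -32*cos(5*t)/29 + 3*exp(2*t)/29 + 81*sin(5*t)/145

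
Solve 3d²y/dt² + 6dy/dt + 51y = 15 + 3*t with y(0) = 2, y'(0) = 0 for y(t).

y = 83/289 + t/17 + 239*exp(-t)*sin(4*t)/578 + 495*cos(4*t)*exp(-t)/289

Divide through by 3: y'' + 2y' + 17y = 5 + t.
Characteristic equation r² + 2r + 17 = 0 has discriminant (2)² - 4·(17) = -64 < 0, so r = -1 ± 4i.
Hence y_h = C1*cos(4*t)*exp(-t) + C2*exp(-t)*sin(4*t).
For the particular solution try y_p = A0 + A1*t. Substituting and matching coefficients of each power of t gives A0 = 83/289, A1 = 1/17, so y_p = 83/289 + t/17.
General solution: y = 83/289 + t/17 + C1*cos(4*t)*exp(-t) + C2*exp(-t)*sin(4*t).
Apply the initial conditions: y(0) = 83/289 + C1 = 2 and y'(0) = 1/17 - C1 + 4*C2 = 0. Solving gives C1 = 495/289, C2 = 239/578.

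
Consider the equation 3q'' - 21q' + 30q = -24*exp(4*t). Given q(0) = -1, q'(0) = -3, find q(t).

q = -3*exp(5*t) - 2*exp(2*t) + 4*exp(4*t)

Divide through by 3: q'' - 7q' + 10q = -8*exp(4*t).
Characteristic equation r² - 7r + 10 = 0 factors as (r - 2)(r - 5) = 0, so r = 2, 5.
Hence q_h = C1*exp(2*t) + C2*exp(5*t).
Try q_p = A*exp(4*t). Substituting into the equation and dividing by exp(4*t) gives A = 4, so q_p = 4*exp(4*t).
General solution: q = 4*exp(4*t) + C1*exp(2*t) + C2*exp(5*t).
Apply the initial conditions: q(0) = 4 + C1 + C2 = -1 and q'(0) = 16 + 2*C1 + 5*C2 = -3. Solving gives C1 = -2, C2 = -3.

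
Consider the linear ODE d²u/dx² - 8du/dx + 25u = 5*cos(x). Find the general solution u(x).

u = -sin(x)/16 + 3*cos(x)/16 + C1*cos(3*x)*exp(4*x) + C2*exp(4*x)*sin(3*x)

Characteristic equation r² - 8r + 25 = 0 has discriminant (-8)² - 4·(25) = -36 < 0, so r = 4 ± 3i.
Hence u_h = C1*cos(3*x)*exp(4*x) + C2*exp(4*x)*sin(3*x).
Try u_p = A*cos(x) + B*sin(x). Substituting and equating the coefficients of cos(x) and sin(x) gives A = 3/16, B = -1/16, so u_p = -sin(x)/16 + 3*cos(x)/16.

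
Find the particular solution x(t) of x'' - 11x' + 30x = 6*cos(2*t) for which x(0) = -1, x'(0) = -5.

x = -59*exp(5*t)/29 - 33*sin(2*t)/290 + 9*exp(6*t)/10 + 39*cos(2*t)/290

Characteristic equation r² - 11r + 30 = 0 factors as (r - 6)(r - 5) = 0, so r = 6, 5.
Hence x_h = C1*exp(6*t) + C2*exp(5*t).
Try x_p = A*cos(2*t) + B*sin(2*t). Substituting and equating the coefficients of cos(2t) and sin(2t) gives A = 39/290, B = -33/290, so x_p = -33*sin(2*t)/290 + 39*cos(2*t)/290.
General solution: x = -33*sin(2*t)/290 + 39*cos(2*t)/290 + C1*exp(6*t) + C2*exp(5*t).
Apply the initial conditions: x(0) = 39/290 + C1 + C2 = -1 and x'(0) = -33/145 + 5*C2 + 6*C1 = -5. Solving gives C1 = 9/10, C2 = -59/29.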